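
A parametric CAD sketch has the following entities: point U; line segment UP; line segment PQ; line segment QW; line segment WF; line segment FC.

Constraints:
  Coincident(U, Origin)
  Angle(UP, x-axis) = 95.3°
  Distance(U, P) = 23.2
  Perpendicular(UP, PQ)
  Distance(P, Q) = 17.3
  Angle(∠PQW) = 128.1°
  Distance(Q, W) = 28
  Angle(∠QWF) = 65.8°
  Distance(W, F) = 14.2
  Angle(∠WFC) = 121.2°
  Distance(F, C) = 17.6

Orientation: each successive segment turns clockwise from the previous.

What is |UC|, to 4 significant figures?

13.15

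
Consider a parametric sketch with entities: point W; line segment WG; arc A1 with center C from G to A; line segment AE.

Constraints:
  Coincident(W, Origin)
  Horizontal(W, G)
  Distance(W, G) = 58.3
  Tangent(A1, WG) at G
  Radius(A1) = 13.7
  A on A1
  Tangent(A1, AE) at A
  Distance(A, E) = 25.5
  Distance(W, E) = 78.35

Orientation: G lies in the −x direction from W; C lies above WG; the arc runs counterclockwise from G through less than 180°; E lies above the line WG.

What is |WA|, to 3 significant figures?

53.9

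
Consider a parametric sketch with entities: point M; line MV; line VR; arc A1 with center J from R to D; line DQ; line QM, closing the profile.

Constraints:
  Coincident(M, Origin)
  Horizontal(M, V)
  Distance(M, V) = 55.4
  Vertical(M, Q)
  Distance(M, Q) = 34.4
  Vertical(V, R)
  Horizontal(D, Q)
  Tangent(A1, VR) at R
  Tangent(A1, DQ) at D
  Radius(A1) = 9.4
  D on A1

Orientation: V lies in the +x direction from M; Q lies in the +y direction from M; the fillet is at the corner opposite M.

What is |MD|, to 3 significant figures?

57.4

M is at the origin; M and V share the same y with |MV| = 55.4 and V on the +x side, so V = (55.4, 0.00). MQ is vertical with |MQ| = 34.4 and Q on the +y side, so Q = (0.00, 34.4). The virtual corner opposite M is at (55.4, 34.4). Tangency of A1 to VR means the radius JR is perpendicular to VR and tangency of A1 to DQ means the radius JD is perpendicular to DQ, with radius 9.4, so the center J sits 9.4 in from both sides at J = (46.0, 25.0). That places the tangent points at R = (55.4, 25.0) on VR and D = (46.0, 34.4) on DQ. Then |MD| = |D − M| = 57.4.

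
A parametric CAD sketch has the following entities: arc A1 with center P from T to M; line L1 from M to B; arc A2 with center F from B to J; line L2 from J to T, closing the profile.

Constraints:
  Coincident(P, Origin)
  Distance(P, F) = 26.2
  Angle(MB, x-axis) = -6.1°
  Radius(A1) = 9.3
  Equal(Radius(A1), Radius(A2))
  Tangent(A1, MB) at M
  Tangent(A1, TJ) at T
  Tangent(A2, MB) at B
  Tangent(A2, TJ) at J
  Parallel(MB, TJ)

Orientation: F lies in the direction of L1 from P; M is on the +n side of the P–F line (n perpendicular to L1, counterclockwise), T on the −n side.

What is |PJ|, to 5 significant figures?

27.802

The slot axis is L1's direction at -6.1°, so u = (cos -6.1°, sin -6.1°) = (0.99434, -0.10626) and n = (−sin -6.1°, cos -6.1°) = (0.10626, 0.99434). P is at the origin and F lies 26.2 along u from P, so F = 26.2·u = (26.052, -2.7841). Tangency of A1 to both parallel lines with radius 9.3 puts M and T at P ± 9.3·n: M = (0.98826, 9.2473), T = (-0.98826, -9.2473). Equal radii place B and J the same way about F: B = F + 9.3·n = (27.040, 6.4632), J = F − 9.3·n = (25.063, -12.031). Then |PJ| = |J − P| = 27.802.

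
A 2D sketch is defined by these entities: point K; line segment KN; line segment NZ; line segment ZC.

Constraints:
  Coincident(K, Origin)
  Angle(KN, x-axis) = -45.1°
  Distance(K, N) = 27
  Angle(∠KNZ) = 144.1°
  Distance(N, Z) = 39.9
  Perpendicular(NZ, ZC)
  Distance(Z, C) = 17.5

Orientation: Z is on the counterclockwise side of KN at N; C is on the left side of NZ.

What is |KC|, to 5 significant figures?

61.794

K is at the origin; KN runs at -45.1° with length 27.0, so N = 27.0·(cos -45.1°, sin -45.1°) = (19.059, -19.125). ∠KNZ = 144.1°, so NZ runs at -45.1° + (180° − 144.1°) = -9.2000° from the x-axis; with |NZ| = 39.9, Z = N + 39.9·(cos -9.2000°, sin -9.2000°) = (58.445, -25.504). NZ is perpendicular to ZC; with |ZC| = 17.5 on the left of NZ, C = Z + 17.5·(0.15988, 0.98714) = (61.243, -8.2296). Then |KC| = |C − K| = 61.794.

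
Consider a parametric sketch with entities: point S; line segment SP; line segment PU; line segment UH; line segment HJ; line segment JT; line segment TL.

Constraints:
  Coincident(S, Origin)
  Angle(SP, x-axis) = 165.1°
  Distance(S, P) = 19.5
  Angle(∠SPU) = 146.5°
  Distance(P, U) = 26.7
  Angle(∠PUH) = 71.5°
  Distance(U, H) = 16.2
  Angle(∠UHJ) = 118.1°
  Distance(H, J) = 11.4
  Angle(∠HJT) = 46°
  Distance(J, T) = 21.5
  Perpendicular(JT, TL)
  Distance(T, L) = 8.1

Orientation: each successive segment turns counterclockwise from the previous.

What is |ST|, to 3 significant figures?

40.3

S is at the origin; SP runs at 165.1° with length 19.5, so P = (-18.8, 5.01). ∠SPU = 146.5° gives PU at -161° from the x-axis; with |PU| = 26.7, U = (-44.1, -3.50). ∠PUH = 71.5° gives UH at -52.9° from the x-axis; with |UH| = 16.2, H = (-34.4, -16.4). ∠UHJ = 118.1° gives HJ at 9.00° from the x-axis; with |HJ| = 11.4, J = (-23.1, -14.6). ∠HJT = 46.0° gives JT at 143° from the x-axis; with |JT| = 21.5, T = (-40.3, -1.70). Then |ST| = |T − S| = 40.3.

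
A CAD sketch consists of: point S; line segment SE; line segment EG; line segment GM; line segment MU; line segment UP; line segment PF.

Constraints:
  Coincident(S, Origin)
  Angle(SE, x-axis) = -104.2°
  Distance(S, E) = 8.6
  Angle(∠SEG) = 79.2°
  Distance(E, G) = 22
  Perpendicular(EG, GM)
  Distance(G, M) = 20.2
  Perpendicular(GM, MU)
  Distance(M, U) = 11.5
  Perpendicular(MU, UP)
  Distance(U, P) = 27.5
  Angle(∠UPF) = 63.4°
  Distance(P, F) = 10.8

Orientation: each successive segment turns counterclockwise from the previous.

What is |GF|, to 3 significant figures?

3.08

S is at the origin; SE runs at -104.2° with length 8.6, so E = (-2.11, -8.34). ∠SEG = 79.2° gives EG at -3.40° from the x-axis; with |EG| = 22.0, G = (19.9, -9.64). EG ⟂ GM, so GM runs at 86.6°; with |GM| = 20.2, M = (21.0, 10.5). GM ⟂ MU, so MU runs at 177°; with |MU| = 11.5, U = (9.57, 11.2). MU ⟂ UP, so UP runs at -93.4°; with |UP| = 27.5, P = (7.94, -16.2). ∠UPF = 63.4° gives PF at 23.2° from the x-axis; with |PF| = 10.8, F = (17.9, -12.0). Then |GF| = |F − G| = 3.08.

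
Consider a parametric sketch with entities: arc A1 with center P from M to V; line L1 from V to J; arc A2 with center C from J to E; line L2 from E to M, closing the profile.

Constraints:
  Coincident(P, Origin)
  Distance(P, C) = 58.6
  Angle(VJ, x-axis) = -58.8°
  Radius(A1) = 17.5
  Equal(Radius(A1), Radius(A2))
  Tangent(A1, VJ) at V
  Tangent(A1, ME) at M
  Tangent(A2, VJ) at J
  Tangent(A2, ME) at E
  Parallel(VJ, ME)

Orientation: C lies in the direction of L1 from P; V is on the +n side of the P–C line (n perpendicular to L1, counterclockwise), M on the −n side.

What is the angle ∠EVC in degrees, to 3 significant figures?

14.2°

Tangency of A1 to both parallel lines with radius 17.5 puts V and M at P ± 17.5·n: V = (15.0, 9.07), M = (-15.0, -9.07). Equal radii place J and E the same way about C: J = C + 17.5·n = (45.3, -41.1), E = C − 17.5·n = (15.4, -59.2). Then cos ∠EVC = VE·VC / (|VE||VC|), giving 14.2°.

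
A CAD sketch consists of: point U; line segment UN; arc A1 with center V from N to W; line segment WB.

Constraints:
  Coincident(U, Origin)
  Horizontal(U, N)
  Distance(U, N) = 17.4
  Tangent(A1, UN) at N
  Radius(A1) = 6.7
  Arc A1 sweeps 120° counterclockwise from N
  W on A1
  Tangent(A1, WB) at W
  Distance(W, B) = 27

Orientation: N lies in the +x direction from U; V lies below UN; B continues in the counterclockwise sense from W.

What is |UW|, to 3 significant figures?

15.3

U is at the origin; UN is horizontal with |UN| = 17.4 and N on the +x side, so N = (17.4, 0.00). Since A1 is tangent to UN there, VN ⟂ UN, so V = N + (0, -6.7) = (17.4, -6.70). On A1, N sits at bearing 90° from V; a 120° counterclockwise sweep puts W at bearing 210°, so W = V + 6.7·(cos 210°, sin 210°) = (11.6, -10.1). Then |UW| = |W − U| = 15.3.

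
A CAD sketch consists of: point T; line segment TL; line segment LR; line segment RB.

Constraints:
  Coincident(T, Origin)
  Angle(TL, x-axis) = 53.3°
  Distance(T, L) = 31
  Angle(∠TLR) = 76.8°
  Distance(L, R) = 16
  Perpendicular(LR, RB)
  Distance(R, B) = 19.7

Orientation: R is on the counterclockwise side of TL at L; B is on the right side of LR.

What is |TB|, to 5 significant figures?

50.672

T is at the origin; TL runs at 53.3° with length 31.0, so L = 31.0·(cos 53.3°, sin 53.3°) = (18.526, 24.855). ∠TLR = 76.8°, so LR runs at 53.3° + (180° − 76.8°) = 156.50° from the x-axis; with |LR| = 16.0, R = L + 16.0·(cos 156.50°, sin 156.50°) = (3.8534, 31.235). The perpendicularity gives RB at right angles to LR; with |RB| = 19.7 on the right of LR, B = R + 19.7·(0.39875, 0.91706) = (11.709, 49.301). Then |TB| = |B − T| = 50.672.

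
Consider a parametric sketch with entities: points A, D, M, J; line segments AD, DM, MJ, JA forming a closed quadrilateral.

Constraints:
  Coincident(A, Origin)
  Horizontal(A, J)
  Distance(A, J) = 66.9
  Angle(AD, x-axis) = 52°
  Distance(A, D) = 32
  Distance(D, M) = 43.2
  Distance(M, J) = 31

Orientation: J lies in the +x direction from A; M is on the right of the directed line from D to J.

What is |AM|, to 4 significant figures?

41.22

A is at the origin; AJ is horizontal with |AJ| = 66.9 and J in +x, so J = (66.9, 0). AD runs at 52.0° with |AD| = 32.0, so D = (19.70, 25.22). M is determined by |DM| = 43.2 and |MJ| = 31.0 together: it lies at the intersection of circle(D, 43.2) and circle(J, 31.0). With |DJ| = 53.51, the foot of the radical line on DJ is 35.21 from D and the perpendicular offset is √(43.2² − 35.21²) = 25.02. Taking the right-of-DJ solution: M = (38.97, -13.45).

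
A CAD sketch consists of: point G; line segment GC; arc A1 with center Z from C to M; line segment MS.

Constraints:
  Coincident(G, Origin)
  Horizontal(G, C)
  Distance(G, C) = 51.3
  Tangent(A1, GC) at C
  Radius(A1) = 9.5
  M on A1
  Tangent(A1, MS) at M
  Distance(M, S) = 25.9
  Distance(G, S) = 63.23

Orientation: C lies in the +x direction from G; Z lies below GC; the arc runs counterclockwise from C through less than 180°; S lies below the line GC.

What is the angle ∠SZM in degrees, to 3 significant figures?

69.9°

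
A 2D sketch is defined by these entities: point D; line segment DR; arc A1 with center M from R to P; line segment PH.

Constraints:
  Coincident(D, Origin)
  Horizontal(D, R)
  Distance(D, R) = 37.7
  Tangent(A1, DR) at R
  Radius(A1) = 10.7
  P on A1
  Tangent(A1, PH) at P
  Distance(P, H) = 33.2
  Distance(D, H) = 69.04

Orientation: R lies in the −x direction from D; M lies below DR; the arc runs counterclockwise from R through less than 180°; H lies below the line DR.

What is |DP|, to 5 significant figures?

48.781

Checks: D.y = 0.00, R.y = 0.00 ✓; |MP| = 10.70 ✓; ∠(MP, PH) = 90.00° ✓; |PH| = 33.20 ✓; |DH| = 69.04 ✓.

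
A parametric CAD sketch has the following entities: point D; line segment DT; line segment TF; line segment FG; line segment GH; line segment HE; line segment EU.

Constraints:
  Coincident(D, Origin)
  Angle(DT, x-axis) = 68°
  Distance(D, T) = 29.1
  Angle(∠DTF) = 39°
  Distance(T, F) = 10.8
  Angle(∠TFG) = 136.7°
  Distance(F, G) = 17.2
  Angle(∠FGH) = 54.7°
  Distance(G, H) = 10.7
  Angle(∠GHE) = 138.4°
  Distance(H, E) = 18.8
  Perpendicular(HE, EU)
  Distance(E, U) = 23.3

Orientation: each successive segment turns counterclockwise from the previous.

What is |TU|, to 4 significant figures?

17.74

D is at the origin; DT runs at 68.0° with length 29.1, so T = (10.90, 26.98). ∠DTF = 39.0° gives TF at -151.0° from the x-axis; with |TF| = 10.8, F = (1.455, 21.75). ∠TFG = 136.7° gives FG at -107.7° from the x-axis; with |FG| = 17.2, G = (-3.774, 5.359). ∠FGH = 54.7° gives GH at 17.60° from the x-axis; with |GH| = 10.7, H = (6.425, 8.595). ∠GHE = 138.4° gives HE at 59.20° from the x-axis; with |HE| = 18.8, E = (16.05, 24.74). HE ⟂ EU, so EU runs at 149.2°; with |EU| = 23.3, U = (-3.962, 36.67). Then |TU| = |U − T| = 17.74.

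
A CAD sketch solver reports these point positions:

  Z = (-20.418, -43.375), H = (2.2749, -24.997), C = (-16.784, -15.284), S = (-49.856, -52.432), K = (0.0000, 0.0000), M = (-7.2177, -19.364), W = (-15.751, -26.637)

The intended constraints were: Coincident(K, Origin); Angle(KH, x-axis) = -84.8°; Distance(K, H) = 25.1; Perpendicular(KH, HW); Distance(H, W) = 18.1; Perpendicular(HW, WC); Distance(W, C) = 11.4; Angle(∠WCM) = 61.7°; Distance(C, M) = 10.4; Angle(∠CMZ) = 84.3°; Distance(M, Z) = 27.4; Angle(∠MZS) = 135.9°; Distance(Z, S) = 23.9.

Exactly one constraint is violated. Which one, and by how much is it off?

Distance(Z, S) = 23.9 — off by 6.90.

K = (0.00, 0.00) ✓; KH at -84.80° ✓; |KH| = 25.10 ✓; ∠(KH, HW) = 90.00° ✓; |HW| = 18.10 ✓; ∠(HW, WC) = 90.00° ✓; |WC| = 11.40 ✓; ∠WCM = 61.70° ✓; |CM| = 10.40 ✓; ∠CMZ = 84.30° ✓; |MZ| = 27.40 ✓; ∠MZS = 135.9° ✓; |ZS| = 30.80 ✗.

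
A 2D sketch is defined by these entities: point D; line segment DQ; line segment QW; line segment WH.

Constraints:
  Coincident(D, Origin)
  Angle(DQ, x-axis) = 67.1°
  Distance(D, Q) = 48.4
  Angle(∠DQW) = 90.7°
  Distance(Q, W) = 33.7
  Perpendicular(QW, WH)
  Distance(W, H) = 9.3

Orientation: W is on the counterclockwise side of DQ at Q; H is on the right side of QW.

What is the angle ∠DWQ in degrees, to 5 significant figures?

54.680°

D is at the origin; DQ runs at 67.1° with length 48.4, so Q = 48.4·(cos 67.1°, sin 67.1°) = (18.834, 44.585). ∠DQW = 90.7°, so QW runs at 67.1° + (180° − 90.7°) = 156.40° from the x-axis; with |QW| = 33.7, W = Q + 33.7·(cos 156.40°, sin 156.40°) = (-12.048, 58.077). Then cos ∠DWQ = WD·WQ / (|WD||WQ|), giving 54.680°.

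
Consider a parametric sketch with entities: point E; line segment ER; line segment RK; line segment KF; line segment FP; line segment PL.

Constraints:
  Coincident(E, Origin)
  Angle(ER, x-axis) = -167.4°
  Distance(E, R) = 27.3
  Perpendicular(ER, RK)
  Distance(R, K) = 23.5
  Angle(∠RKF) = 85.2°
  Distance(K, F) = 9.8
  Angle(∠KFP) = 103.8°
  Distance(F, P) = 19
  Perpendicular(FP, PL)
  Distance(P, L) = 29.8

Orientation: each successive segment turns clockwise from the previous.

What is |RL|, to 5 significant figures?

16.712

E is at the origin; ER runs at -167.4° with length 27.3, so R = (-26.643, -5.9553). ER is perpendicular to RK, so RK runs at 102.60°; with |RK| = 23.5, K = (-31.769, 16.979). ∠RKF = 85.2° gives KF at 7.8000° from the x-axis; with |KF| = 9.8, F = (-22.060, 18.309). ∠KFP = 103.8° gives FP at -68.400° from the x-axis; with |FP| = 19.0, P = (-15.065, 0.64299). FP is perpendicular to PL, so PL runs at -158.40°; with |PL| = 29.8, L = (-42.773, -10.327). Then |RL| = |L − R| = 16.712.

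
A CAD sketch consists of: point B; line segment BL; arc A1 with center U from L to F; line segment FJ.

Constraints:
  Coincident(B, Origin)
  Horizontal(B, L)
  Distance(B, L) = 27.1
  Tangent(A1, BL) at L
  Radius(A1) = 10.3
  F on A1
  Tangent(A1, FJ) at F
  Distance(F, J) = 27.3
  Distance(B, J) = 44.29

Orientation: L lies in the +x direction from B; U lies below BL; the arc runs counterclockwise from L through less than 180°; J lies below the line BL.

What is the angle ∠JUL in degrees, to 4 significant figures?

168.4°

B is at the origin; BL is horizontal with |BL| = 27.1 and L on the +x side, so L = (27.10, 0.000). A1 meets BL tangentially, so UL is at right angles to BL, so U = L + (0, -10.3) = (27.10, -10.30). Since UF ⟂ FJ (tangency), |UJ| = √(10.3² + 27.3²) = 29.18 regardless of where F sits on A1. So J lies on both circle(B, 44.29) and circle(U, 29.18); the below-BL intersection is J = (21.21, -38.88). F is the foot of the tangent from J: F = (16.93, -11.92).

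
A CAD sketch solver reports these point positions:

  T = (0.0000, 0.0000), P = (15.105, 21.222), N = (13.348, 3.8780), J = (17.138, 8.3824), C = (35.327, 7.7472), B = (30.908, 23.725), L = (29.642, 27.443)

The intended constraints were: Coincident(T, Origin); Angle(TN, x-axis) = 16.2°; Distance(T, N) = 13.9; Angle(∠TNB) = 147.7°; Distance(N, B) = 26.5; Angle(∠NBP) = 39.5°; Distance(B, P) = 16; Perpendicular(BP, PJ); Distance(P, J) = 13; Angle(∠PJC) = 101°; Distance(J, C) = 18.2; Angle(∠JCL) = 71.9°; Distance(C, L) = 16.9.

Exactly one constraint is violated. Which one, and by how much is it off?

Distance(C, L) = 16.9 — off by 3.60.

T = (0.00, 0.00) ✓; TN at 16.20° ✓; |TN| = 13.90 ✓; ∠TNB = 147.7° ✓; |NB| = 26.50 ✓; ∠NBP = 39.50° ✓; |BP| = 16.00 ✓; ∠(BP, PJ) = 90.00° ✓; |PJ| = 13.00 ✓; ∠PJC = 101.0° ✓; |JC| = 18.20 ✓; ∠JCL = 71.90° ✓; |CL| = 20.50 ✗.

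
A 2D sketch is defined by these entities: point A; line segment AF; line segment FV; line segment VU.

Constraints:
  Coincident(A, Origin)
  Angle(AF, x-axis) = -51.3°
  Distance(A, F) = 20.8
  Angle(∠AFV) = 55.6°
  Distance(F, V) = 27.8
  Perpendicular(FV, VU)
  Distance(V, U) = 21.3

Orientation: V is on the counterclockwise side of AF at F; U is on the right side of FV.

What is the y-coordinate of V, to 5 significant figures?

10.366

A is at the origin; AF runs at -51.3° with length 20.8, so F = 20.8·(cos -51.3°, sin -51.3°) = (13.005, -16.233). ∠AFV = 55.6°, so FV runs at -51.3° + (180° − 55.6°) = 73.100° from the x-axis; with |FV| = 27.8, V = F + 27.8·(cos 73.100°, sin 73.100°) = (21.087, 10.366). So V.y = 10.366.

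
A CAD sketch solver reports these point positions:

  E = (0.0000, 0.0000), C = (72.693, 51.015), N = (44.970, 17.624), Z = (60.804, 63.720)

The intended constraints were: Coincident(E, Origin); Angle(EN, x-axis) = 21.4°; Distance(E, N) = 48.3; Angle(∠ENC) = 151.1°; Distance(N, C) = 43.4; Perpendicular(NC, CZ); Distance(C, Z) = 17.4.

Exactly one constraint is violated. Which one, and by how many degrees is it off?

Perpendicular(NC, CZ) — off by 7.20°.

E = (0.00, 0.00) ✓; EN at 21.40° ✓; |EN| = 48.30 ✓; ∠ENC = 151.1° ✓; |NC| = 43.40 ✓; ∠(NC, CZ) = 82.80° ✗; |CZ| = 17.40 ✓.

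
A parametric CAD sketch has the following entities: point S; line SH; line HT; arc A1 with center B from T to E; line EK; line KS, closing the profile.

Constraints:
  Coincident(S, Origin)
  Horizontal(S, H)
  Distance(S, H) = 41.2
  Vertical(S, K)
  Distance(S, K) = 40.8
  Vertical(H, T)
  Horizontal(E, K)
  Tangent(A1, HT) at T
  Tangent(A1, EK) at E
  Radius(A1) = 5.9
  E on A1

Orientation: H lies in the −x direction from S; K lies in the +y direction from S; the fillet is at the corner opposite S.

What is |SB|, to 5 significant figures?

49.640

S is at the origin; SH is horizontal with |SH| = 41.2 and H on the −x side, so H = (-41.200, 0.0000). S and K share the same x with |SK| = 40.8 and K on the +y side, so K = (0.0000, 40.800). The virtual corner opposite S is at (-41.200, 40.800). Since A1 is tangent to HT there, BT ⟂ HT and the tangent condition forces BE to be normal to EK, with radius 5.9, so the center B sits 5.9 in from both sides at B = (-35.300, 34.900). Then |SB| = |B − S| = 49.640.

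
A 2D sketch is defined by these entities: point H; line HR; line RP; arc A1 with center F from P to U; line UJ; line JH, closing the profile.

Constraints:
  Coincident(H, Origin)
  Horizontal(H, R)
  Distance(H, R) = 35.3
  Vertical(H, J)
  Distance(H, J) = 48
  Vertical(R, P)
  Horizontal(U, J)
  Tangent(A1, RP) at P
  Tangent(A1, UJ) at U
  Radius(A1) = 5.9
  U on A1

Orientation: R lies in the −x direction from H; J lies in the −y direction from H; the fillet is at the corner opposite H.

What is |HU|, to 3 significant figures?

56.3

H is at the origin; H and R share the same y with |HR| = 35.3 and R on the −x side, so R = (-35.3, 0.00). H and J share the same x with |HJ| = 48.0 and J on the −y side, so J = (0.00, -48.0). The virtual corner opposite H is at (-35.3, -48.0). A1 meets RP tangentially, so FP is at right angles to RP and since A1 is tangent to UJ there, FU ⟂ UJ, with radius 5.9, so the center F sits 5.9 in from both sides at F = (-29.4, -42.1). That places the tangent points at P = (-35.3, -42.1) on RP and U = (-29.4, -48.0) on UJ. Then |HU| = |U − H| = 56.3.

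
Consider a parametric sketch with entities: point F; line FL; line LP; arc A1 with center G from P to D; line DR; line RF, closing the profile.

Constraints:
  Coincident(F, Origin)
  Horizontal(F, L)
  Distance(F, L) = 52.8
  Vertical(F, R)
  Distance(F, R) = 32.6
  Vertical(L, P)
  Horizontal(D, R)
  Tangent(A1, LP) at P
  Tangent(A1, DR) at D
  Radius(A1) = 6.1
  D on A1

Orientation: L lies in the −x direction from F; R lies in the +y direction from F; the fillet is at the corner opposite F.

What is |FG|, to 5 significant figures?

53.695

F is at the origin; F and L share the same y with |FL| = 52.8 and L on the −x side, so L = (-52.800, 0.0000). F and R share the same x with |FR| = 32.6 and R on the +y side, so R = (0.0000, 32.600). The virtual corner opposite F is at (-52.800, 32.600). Since A1 is tangent to LP there, GP ⟂ LP and since A1 is tangent to DR there, GD ⟂ DR, with radius 6.1, so the center G sits 6.1 in from both sides at G = (-46.700, 26.500). Then |FG| = |G − F| = 53.695.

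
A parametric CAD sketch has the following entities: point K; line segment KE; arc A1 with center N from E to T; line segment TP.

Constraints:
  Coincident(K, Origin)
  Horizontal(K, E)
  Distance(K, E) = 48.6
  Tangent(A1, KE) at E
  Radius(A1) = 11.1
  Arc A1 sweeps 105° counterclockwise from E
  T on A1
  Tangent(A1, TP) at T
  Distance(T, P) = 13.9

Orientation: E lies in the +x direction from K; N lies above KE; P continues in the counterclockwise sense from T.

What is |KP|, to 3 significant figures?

62.1

On A1, E sits at bearing -90° from N; a 105° counterclockwise sweep puts T at bearing 15°, so T = N + 11.1·(cos 15°, sin 15°) = (59.3, 14.0). The tangent condition forces NT to be normal to TP, so TP runs along (−sin 15°, cos 15°); with |TP| = 13.9, P = (55.7, 27.4). Then |KP| = |P − K| = 62.1.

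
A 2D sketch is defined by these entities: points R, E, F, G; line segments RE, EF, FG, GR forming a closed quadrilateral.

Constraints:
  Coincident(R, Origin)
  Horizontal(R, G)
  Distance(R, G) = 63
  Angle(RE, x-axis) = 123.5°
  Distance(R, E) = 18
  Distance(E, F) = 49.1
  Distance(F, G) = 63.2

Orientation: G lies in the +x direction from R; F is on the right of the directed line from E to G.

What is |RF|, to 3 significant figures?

31.7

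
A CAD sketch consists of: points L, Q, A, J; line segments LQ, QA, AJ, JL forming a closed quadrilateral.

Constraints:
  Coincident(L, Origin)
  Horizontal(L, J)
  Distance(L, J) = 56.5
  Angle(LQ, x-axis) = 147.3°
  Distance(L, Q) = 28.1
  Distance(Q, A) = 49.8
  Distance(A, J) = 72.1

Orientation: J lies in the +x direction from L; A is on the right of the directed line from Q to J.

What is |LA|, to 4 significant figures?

33.11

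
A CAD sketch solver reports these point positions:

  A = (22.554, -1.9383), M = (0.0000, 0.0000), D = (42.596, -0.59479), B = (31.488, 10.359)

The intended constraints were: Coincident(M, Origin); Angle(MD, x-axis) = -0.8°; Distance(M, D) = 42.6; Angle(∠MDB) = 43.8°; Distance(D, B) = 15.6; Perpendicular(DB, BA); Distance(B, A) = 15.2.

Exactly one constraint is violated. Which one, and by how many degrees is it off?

Perpendicular(DB, BA) — off by 8.60°.

M = (0.00, 0.00) ✓; MD at -0.8000° ✓; |MD| = 42.60 ✓; ∠MDB = 43.80° ✓; |DB| = 15.60 ✓; ∠(DB, BA) = 98.60° ✗; |BA| = 15.20 ✓.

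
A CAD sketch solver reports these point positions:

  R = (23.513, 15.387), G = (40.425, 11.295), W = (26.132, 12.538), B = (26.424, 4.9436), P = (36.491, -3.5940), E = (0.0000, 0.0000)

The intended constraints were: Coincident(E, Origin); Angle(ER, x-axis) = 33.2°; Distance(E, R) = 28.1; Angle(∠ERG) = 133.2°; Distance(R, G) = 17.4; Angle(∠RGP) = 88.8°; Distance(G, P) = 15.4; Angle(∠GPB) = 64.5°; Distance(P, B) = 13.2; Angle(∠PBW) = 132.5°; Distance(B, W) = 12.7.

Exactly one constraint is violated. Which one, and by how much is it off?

Distance(B, W) = 12.7 — off by 5.10.

E = (0.00, 0.00) ✓; ER at 33.20° ✓; |ER| = 28.10 ✓; ∠ERG = 133.2° ✓; |RG| = 17.40 ✓; ∠RGP = 88.80° ✓; |GP| = 15.40 ✓; ∠GPB = 64.50° ✓; |PB| = 13.20 ✓; ∠PBW = 132.5° ✓; |BW| = 7.600 ✗.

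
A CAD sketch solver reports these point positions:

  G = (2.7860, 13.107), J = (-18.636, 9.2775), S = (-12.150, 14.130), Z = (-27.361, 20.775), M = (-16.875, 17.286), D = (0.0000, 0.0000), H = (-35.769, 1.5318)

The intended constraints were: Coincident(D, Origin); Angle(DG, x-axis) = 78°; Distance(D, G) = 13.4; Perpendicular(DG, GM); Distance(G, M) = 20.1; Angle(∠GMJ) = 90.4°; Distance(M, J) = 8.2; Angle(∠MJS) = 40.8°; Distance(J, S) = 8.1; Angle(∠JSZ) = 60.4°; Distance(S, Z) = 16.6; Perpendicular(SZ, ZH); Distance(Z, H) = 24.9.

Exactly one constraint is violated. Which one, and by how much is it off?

Distance(Z, H) = 24.9 — off by 3.90.

D = (0.00, 0.00) ✓; DG at 78.00° ✓; |DG| = 13.40 ✓; ∠(DG, GM) = 90.00° ✓; |GM| = 20.10 ✓; ∠GMJ = 90.40° ✓; |MJ| = 8.200 ✓; ∠MJS = 40.80° ✓; |JS| = 8.100 ✓; ∠JSZ = 60.40° ✓; |SZ| = 16.60 ✓; ∠(SZ, ZH) = 90.00° ✓; |ZH| = 21.00 ✗.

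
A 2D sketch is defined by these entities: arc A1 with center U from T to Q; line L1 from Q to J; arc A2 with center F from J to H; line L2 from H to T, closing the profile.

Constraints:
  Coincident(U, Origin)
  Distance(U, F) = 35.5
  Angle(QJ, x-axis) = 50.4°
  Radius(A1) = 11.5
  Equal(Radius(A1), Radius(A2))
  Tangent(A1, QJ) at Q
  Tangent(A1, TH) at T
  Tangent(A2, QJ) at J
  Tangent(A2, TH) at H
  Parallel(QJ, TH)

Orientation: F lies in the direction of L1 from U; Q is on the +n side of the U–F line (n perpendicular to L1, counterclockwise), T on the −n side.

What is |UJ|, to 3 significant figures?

37.3

The slot axis is L1's direction at 50.4°, so u = (cos 50.4°, sin 50.4°) = (0.637, 0.771) and n = (−sin 50.4°, cos 50.4°) = (-0.771, 0.637). U is at the origin and F lies 35.5 along u from U, so F = 35.5·u = (22.6, 27.4). Tangency of A1 to both parallel lines with radius 11.5 puts Q and T at U ± 11.5·n: Q = (-8.86, 7.33), T = (8.86, -7.33). Equal radii place J and H the same way about F: J = F + 11.5·n = (13.8, 34.7), H = F − 11.5·n = (31.5, 20.0). Then |UJ| = |J − U| = 37.3.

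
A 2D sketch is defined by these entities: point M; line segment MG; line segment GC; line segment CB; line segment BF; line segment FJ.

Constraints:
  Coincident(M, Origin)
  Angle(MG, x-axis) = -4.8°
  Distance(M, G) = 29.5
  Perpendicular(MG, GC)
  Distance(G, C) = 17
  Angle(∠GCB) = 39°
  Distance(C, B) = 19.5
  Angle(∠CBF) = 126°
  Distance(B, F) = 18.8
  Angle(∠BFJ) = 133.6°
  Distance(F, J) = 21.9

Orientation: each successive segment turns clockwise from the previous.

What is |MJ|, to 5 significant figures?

49.250

∠CBF = 126.0° gives BF at 70.200° from the x-axis; with |BF| = 18.8, F = (23.382, 14.408). ∠BFJ = 133.6° gives FJ at 23.800° from the x-axis; with |FJ| = 21.9, J = (43.419, 23.245). Then |MJ| = |J − M| = 49.250.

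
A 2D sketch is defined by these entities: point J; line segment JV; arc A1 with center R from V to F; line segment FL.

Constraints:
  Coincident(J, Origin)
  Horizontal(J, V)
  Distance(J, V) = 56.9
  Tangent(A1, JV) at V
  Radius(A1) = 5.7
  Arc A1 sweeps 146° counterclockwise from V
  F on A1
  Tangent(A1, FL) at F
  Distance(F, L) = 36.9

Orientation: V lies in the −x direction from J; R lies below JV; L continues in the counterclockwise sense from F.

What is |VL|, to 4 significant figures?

41.42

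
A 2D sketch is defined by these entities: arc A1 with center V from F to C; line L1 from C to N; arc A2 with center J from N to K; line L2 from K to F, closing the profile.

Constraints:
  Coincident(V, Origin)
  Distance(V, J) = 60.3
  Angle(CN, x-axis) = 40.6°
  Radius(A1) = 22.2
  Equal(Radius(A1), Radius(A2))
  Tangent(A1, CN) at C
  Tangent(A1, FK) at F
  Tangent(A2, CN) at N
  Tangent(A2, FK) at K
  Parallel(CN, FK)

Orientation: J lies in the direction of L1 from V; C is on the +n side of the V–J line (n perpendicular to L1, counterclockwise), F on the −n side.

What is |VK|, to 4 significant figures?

64.26

Tangency of A1 to both parallel lines with radius 22.2 puts C and F at V ± 22.2·n: C = (-14.45, 16.86), F = (14.45, -16.86). Equal radii place N and K the same way about J: N = J + 22.2·n = (31.34, 56.10), K = J − 22.2·n = (60.23, 22.39). Then |VK| = |K − V| = 64.26.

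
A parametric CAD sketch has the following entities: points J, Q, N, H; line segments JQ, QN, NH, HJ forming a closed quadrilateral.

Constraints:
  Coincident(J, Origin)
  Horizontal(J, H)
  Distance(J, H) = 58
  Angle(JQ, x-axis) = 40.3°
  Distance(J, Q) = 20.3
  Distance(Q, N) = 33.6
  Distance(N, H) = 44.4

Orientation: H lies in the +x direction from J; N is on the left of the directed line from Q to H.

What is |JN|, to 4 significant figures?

53.70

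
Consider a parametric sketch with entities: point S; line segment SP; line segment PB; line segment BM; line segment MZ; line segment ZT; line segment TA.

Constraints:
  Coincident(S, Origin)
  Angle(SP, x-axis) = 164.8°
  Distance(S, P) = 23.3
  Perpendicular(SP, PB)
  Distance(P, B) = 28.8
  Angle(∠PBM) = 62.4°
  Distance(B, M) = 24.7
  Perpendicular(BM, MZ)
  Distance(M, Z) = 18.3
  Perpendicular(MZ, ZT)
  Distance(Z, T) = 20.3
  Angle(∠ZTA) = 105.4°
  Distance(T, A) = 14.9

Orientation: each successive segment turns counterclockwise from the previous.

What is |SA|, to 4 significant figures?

35.24

S is at the origin; SP runs at 164.8° with length 23.3, so P = (-22.48, 6.109). The perpendicularity gives PB at right angles to SP, so PB runs at -105.2°; with |PB| = 28.8, B = (-30.04, -21.68). ∠PBM = 62.4° gives BM at 12.40° from the x-axis; with |BM| = 24.7, M = (-5.912, -16.38). BM is perpendicular to MZ, so MZ runs at 102.4°; with |MZ| = 18.3, Z = (-9.842, 1.494). MZ ⟂ ZT, so ZT runs at -167.6°; with |ZT| = 20.3, T = (-29.67, -2.866). ∠ZTA = 105.4° gives TA at -93.00° from the x-axis; with |TA| = 14.9, A = (-30.45, -17.75). Then |SA| = |A − S| = 35.24.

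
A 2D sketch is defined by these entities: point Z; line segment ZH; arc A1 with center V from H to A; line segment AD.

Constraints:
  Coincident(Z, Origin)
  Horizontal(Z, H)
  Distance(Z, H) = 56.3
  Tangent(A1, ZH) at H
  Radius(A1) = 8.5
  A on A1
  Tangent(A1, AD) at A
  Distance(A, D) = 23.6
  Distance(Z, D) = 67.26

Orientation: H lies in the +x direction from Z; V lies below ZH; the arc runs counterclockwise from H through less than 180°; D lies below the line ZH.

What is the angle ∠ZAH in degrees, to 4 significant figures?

108.9°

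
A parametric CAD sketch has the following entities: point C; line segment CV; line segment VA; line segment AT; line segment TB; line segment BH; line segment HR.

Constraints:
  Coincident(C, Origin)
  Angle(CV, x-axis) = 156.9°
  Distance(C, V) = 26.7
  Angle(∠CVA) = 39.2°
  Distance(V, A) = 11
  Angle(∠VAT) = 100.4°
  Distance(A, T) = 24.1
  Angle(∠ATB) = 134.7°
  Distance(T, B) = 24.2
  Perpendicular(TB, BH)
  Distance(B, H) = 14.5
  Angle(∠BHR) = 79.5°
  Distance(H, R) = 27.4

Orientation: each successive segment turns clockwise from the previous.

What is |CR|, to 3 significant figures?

11.6

TB is perpendicular to BH, so BH runs at 161°; with |BH| = 14.5, H = (-24.8, -26.3). ∠BHR = 79.5° gives HR at 60.7° from the x-axis; with |HR| = 27.4, R = (-11.4, -2.38). Then |CR| = |R − C| = 11.6.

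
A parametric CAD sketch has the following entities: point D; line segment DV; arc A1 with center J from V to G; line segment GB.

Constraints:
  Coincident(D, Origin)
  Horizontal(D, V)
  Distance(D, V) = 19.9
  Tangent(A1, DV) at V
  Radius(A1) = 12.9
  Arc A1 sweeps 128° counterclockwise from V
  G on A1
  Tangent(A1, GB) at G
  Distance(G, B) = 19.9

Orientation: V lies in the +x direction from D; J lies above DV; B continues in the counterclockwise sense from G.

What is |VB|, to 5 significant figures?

36.583

D is at the origin; D and V share the same y with |DV| = 19.9 and V on the +x side, so V = (19.900, 0.0000). The tangent condition forces JV to be normal to DV, so J = V + (0, 12.9) = (19.900, 12.900). On A1, V sits at bearing -90° from J; a 128° counterclockwise sweep puts G at bearing 38°, so G = J + 12.9·(cos 38°, sin 38°) = (30.065, 20.842). Tangency of A1 to GB means the radius JG is perpendicular to GB, so GB runs along (−sin 38°, cos 38°); with |GB| = 19.9, B = (17.814, 36.523). Then |VB| = |B − V| = 36.583.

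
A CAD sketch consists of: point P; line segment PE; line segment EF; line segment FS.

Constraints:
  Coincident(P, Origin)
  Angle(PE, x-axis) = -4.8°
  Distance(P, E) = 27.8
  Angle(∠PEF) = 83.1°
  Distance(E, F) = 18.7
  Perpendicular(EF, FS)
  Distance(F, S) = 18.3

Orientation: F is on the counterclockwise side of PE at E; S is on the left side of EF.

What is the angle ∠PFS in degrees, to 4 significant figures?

29.10°

∠PEF = 83.1°, so EF runs at -4.8° + (180° − 83.1°) = 92.10° from the x-axis; with |EF| = 18.7, F = E + 18.7·(cos 92.10°, sin 92.10°) = (27.02, 16.36). EF is perpendicular to FS; with |FS| = 18.3 on the left of EF, S = F + 18.3·(-0.9993, -0.03664) = (8.730, 15.69). Then cos ∠PFS = FP·FS / (|FP||FS|), giving 29.10°.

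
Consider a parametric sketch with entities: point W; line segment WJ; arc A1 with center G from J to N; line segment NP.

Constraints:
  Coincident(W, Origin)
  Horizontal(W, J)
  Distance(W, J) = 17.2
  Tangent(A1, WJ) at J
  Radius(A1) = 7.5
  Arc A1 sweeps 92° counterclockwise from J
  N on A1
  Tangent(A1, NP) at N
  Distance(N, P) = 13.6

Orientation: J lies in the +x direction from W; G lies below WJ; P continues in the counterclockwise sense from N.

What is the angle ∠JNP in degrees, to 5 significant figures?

134.00°

W is at the origin; WJ is horizontal with |WJ| = 17.2 and J on the +x side, so J = (17.200, 0.0000). Tangency of A1 to WJ means the radius GJ is perpendicular to WJ, so G = J + (0, -7.5) = (17.200, -7.5000). On A1, J sits at bearing 90° from G; a 92° counterclockwise sweep puts N at bearing 182°, so N = G + 7.5·(cos 182°, sin 182°) = (9.7046, -7.7617). The tangent condition forces GN to be normal to NP, so NP runs along (−sin 182°, cos 182°); with |NP| = 13.6, P = (10.179, -21.353). Then cos ∠JNP = NJ·NP / (|NJ||NP|), giving 134.00°.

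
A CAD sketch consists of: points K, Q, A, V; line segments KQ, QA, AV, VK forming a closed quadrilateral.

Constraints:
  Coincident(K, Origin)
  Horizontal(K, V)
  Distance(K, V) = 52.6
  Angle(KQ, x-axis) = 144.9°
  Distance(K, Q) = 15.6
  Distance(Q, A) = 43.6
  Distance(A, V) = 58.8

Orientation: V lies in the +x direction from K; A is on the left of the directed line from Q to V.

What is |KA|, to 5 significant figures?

45.844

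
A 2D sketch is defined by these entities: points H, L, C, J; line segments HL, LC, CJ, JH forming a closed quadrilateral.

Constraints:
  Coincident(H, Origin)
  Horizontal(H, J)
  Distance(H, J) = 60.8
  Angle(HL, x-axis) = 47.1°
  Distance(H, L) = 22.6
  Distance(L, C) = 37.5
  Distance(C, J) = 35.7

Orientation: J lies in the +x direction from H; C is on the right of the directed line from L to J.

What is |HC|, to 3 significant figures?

35.0

H is at the origin; HJ is horizontal with |HJ| = 60.8 and J in +x, so J = (60.8, 0). HL runs at 47.1° with |HL| = 22.6, so L = (15.4, 16.6). C is determined by |LC| = 37.5 and |CJ| = 35.7 together: it lies at the intersection of circle(L, 37.5) and circle(J, 35.7). With |LJ| = 48.3, the foot of the radical line on LJ is 25.5 from L and the perpendicular offset is √(37.5² − 25.5²) = 27.5. Taking the right-of-LJ solution: C = (30.0, -18.0).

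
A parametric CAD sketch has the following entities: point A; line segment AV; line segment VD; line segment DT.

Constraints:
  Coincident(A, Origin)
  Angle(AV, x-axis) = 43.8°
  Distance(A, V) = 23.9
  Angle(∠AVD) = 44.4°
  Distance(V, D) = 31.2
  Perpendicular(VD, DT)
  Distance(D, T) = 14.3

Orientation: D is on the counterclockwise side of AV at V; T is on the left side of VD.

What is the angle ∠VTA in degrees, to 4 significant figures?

34.35°

∠AVD = 44.4°, so VD runs at 43.8° + (180° − 44.4°) = 179.4° from the x-axis; with |VD| = 31.2, D = V + 31.2·(cos 179.4°, sin 179.4°) = (-13.95, 16.87). VD ⟂ DT; with |DT| = 14.3 on the left of VD, T = D + 14.3·(-0.01047, -0.9999) = (-14.10, 2.570). Then cos ∠VTA = TV·TA / (|TV||TA|), giving 34.35°.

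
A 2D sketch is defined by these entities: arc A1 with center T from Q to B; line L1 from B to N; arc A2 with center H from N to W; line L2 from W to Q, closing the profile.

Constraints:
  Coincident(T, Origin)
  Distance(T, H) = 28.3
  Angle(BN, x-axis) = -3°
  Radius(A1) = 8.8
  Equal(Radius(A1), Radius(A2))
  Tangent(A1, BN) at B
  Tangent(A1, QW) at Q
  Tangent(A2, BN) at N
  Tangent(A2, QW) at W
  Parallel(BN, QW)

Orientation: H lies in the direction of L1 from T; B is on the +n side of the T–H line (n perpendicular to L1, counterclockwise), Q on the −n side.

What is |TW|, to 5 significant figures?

29.637

Tangency of A1 to both parallel lines with radius 8.8 puts B and Q at T ± 8.8·n: B = (0.46056, 8.7879), Q = (-0.46056, -8.7879). Equal radii place N and W the same way about H: N = H + 8.8·n = (28.722, 7.3068), W = H − 8.8·n = (27.801, -10.269). Then |TW| = |W − T| = 29.637.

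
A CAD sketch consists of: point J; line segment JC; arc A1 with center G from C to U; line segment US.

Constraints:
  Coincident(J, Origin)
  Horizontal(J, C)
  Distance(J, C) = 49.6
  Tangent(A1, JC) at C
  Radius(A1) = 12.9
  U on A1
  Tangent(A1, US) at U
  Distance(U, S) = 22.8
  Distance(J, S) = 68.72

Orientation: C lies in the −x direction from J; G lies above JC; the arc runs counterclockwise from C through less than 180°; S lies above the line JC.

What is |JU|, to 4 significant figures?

46.43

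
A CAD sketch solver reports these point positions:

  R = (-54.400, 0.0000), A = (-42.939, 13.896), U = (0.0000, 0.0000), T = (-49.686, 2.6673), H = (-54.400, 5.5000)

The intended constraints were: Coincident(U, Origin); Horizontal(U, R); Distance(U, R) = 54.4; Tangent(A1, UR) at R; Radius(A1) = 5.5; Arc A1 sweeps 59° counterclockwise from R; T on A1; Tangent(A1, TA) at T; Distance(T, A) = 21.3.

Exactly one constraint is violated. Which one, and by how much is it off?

Distance(T, A) = 21.3 — off by 8.20.

U = (0.00, 0.00) ✓; U.y = 0.00, R.y = 0.00 ✓; |UR| = 54.40 ✓; ∠(HR, RU) = 90.00° ✓; |HR| = 5.500 ✓; bearing(H→T) − bearing(H→R) = 59.00° ✓; |HT| = 5.500 ✓; ∠(HT, TA) = 90.00° ✓; |TA| = 13.10 ✗.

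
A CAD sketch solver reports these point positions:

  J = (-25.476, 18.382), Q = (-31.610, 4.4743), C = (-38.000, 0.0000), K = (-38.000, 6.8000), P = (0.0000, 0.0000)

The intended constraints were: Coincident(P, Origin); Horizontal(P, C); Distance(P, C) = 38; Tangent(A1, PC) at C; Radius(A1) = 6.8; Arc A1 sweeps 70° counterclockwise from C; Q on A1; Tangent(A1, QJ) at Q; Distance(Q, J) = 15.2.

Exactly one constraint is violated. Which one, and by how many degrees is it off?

Tangent(A1, QJ) at Q — off by 3.80°.

P = (0.00, 0.00) ✓; P.y = 0.00, C.y = 0.00 ✓; |PC| = 38.00 ✓; ∠(KC, CP) = 90.00° ✓; |KC| = 6.800 ✓; bearing(K→Q) − bearing(K→C) = 70.00° ✓; |KQ| = 6.800 ✓; ∠(KQ, QJ) = 93.80° ✗; |QJ| = 15.20 ✓.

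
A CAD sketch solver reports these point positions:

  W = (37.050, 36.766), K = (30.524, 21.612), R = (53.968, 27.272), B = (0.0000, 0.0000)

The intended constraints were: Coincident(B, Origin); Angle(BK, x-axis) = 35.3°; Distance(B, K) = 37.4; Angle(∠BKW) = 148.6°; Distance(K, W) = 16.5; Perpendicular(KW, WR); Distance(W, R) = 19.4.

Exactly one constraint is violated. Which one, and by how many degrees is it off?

Perpendicular(KW, WR) — off by 6.00°.

B = (0.00, 0.00) ✓; BK at 35.30° ✓; |BK| = 37.40 ✓; ∠BKW = 148.6° ✓; |KW| = 16.50 ✓; ∠(KW, WR) = 96.00° ✗; |WR| = 19.40 ✓.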